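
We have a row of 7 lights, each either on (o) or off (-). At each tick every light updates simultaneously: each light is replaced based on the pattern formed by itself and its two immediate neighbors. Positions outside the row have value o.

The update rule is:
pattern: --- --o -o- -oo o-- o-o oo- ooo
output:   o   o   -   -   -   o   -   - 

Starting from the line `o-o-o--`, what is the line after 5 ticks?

--o-o-o

-o-o--o
o-o--o-
-o--o-o
o--o-o-
--o-o-o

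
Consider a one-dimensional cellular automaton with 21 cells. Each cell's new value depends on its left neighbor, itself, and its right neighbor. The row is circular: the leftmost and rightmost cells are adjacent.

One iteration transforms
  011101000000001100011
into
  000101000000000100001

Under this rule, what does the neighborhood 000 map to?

At position 7 the neighborhood is 000; the next row has 0 there.

0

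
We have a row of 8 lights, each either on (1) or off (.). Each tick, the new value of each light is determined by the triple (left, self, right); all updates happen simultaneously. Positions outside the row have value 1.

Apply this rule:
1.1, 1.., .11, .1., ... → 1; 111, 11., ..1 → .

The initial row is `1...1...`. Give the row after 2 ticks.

tick 1: .11.111.
tick 2: 11.11..1

11.11..1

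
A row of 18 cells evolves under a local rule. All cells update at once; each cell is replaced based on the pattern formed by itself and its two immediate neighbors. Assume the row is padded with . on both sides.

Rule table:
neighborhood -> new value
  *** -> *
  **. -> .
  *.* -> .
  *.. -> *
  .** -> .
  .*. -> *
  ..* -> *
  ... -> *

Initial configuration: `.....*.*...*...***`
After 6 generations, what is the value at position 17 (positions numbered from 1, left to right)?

*

******.********.*.
.****...******..**
*.**.***.****.**..
*.....*...**....**
**********..****..
.********.**.**.**
position 17 holds *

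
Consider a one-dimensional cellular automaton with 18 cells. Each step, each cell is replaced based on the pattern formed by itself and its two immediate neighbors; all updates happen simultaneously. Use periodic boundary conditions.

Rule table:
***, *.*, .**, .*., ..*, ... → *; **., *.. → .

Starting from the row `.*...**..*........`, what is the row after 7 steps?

..**.*********.***

**.***..**.*******
*.***..**.********
.***..**.*********
***..**.*********.
**..**.*********.*
*..**.*********.**
..**.*********.***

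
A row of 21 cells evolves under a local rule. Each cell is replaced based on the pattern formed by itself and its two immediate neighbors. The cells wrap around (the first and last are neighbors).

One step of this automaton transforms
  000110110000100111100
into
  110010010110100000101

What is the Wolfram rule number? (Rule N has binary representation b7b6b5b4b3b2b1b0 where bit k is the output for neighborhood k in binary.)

position 16: 111 → 0  (bit 7 = 0)
position 4: 110 → 1  (bit 6 = 1)
position 5: 101 → 0  (bit 5 = 0)
position 8: 100 → 0  (bit 4 = 0)
position 3: 011 → 0  (bit 3 = 0)
position 12: 010 → 1  (bit 2 = 1)
position 2: 001 → 0  (bit 1 = 0)
position 0: 000 → 1  (bit 0 = 1)
bits b7..b0 = 01000101 = 69

69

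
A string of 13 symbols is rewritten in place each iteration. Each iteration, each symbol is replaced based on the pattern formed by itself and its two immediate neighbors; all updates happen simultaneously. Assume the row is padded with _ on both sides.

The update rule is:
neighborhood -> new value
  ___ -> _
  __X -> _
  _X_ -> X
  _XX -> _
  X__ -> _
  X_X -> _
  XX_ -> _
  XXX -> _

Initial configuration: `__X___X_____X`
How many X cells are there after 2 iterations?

__X___X_____X  (fixed point — unchanged through iteration 2)
count of X: 3

3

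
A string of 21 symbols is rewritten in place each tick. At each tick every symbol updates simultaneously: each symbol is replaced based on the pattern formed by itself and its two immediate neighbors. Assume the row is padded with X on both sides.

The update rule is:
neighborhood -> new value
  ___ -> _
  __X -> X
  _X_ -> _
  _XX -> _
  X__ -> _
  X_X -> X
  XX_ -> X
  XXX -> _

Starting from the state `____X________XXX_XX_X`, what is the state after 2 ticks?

__X________X__X_XX_XX

___X________X__XX_XX_
__X________X__X_XX_XX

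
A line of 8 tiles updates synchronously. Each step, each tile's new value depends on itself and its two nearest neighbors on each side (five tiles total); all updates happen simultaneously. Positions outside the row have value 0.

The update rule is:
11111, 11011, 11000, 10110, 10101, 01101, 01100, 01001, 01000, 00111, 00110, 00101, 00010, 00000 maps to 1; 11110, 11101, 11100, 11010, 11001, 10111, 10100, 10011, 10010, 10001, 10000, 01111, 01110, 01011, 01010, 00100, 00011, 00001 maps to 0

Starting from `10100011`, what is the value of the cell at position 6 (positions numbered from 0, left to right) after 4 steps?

10010011
01001011
10101011
10101011
position 6 holds 1

1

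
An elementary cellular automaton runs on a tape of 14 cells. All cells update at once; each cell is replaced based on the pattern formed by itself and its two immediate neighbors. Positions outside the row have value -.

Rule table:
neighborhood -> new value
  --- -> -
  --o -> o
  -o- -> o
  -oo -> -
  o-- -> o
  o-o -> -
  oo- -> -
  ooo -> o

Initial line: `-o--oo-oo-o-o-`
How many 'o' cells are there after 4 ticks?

oooo------o-oo
-oo-o----oo---
o---oo--o--o--
oo-o--ooooooo-
count of o: 10

10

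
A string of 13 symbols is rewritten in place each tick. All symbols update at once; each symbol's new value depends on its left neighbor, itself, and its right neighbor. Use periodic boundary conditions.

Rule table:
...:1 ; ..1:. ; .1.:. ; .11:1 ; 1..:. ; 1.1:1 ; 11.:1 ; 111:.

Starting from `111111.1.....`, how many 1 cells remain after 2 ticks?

tick 1: 1....11..111.
tick 2: ..11.11..1.11
count of 1: 7

7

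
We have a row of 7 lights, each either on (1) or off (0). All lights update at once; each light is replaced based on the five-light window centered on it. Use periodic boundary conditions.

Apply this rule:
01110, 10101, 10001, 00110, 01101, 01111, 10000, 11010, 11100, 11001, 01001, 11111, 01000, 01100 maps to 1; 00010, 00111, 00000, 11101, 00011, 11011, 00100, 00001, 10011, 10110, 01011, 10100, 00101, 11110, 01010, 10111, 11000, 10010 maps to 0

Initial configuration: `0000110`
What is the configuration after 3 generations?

0010010

1000110
0110111
0010010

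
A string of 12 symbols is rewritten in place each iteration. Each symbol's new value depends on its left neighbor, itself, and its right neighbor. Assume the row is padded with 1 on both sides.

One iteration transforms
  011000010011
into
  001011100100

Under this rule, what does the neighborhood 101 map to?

At position 0 the neighborhood is 101; the next row has 0 there.

0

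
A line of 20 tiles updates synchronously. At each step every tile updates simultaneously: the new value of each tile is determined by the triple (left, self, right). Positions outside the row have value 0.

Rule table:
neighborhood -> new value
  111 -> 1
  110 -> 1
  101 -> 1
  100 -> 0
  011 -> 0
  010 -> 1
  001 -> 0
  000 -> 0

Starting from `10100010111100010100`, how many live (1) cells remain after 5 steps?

step 1: 11100011011100011100
step 2: 01100001101100001100
step 3: 00100000110100000100
step 4: 00100000011100000100
step 5: 00100000001100000100
count of 1: 4

4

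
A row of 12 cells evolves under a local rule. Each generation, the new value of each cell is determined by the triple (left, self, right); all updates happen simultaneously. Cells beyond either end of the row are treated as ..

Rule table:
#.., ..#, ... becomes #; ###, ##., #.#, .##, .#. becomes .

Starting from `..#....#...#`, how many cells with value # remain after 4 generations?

1

generation 1: ##.####.###.
generation 2: ...........#
generation 3: ###########.
generation 4: ...........#
count of #: 1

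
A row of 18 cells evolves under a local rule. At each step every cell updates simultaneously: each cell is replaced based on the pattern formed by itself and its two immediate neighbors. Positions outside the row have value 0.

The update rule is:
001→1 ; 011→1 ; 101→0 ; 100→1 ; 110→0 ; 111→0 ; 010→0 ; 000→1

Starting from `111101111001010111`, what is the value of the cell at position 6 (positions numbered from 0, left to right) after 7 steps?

0

100001000110000100
011110111101111011
110000100001000010
101111011110111101
001000010000100000
110111101111011111
100100001000010000
position 6 holds 0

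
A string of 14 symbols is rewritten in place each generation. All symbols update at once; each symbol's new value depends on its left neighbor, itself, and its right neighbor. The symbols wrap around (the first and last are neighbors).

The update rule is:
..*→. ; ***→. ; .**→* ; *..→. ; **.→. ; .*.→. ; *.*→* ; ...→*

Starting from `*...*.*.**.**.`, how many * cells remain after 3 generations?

9

generation 1: ..*..*.**.**.*
generation 2: ......**.**.*.
generation 3: *****.*.**.*..
count of *: 9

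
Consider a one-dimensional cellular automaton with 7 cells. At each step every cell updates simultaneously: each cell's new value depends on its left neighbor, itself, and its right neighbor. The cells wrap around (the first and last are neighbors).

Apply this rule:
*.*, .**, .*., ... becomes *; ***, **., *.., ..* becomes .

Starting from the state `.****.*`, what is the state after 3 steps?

**.***.

step 1: **...**
step 2: ...*.*.
step 3: **.***.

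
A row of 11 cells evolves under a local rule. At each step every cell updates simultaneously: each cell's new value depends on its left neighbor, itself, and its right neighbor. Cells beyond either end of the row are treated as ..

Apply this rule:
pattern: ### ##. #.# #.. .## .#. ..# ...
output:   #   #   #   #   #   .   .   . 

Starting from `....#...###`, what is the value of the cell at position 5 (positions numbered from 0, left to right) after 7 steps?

step 1: .....#..###
step 2: ......#.###
step 3: .......####
step 4: .......####  (fixed point — unchanged through step 7)
position 5 holds .

.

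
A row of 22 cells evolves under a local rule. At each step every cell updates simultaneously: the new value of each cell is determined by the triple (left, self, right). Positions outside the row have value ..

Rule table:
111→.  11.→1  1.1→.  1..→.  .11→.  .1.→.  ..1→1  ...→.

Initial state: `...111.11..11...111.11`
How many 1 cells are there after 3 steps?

6

..1..1..1.1.1..1..1..1
.1..1..1......1..1..1.
1..1..1......1..1..1..
count of 1: 6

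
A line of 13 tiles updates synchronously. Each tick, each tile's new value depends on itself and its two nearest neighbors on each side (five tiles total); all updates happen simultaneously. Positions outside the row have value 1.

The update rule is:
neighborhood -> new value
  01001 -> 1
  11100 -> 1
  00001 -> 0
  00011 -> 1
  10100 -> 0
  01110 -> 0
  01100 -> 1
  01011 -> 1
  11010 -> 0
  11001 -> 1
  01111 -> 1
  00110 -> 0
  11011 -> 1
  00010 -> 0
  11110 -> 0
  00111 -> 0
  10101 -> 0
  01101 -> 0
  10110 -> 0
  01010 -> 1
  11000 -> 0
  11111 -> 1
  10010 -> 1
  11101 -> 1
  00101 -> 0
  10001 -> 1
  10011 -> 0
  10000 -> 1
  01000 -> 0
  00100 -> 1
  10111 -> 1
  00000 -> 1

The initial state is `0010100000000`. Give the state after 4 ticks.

tick 1: 1101001111101
tick 2: 0100100110111
tick 3: 0011110001111
tick 4: 1001010110111

1001010110111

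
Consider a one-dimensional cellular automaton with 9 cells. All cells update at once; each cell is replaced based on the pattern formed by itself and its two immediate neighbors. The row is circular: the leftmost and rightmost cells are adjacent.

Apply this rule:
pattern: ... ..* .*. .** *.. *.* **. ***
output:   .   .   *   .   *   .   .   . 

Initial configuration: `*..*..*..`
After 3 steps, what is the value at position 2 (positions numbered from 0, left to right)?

.

step 1: **.**.**.
step 2: .........
step 3: .........
position 2 holds .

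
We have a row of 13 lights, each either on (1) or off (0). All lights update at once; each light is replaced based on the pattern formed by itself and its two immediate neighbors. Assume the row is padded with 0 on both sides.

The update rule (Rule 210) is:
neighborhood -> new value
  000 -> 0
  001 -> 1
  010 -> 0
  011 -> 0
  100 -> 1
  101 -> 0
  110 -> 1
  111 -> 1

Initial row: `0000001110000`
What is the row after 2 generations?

0000010111000
0000100011100

0000100011100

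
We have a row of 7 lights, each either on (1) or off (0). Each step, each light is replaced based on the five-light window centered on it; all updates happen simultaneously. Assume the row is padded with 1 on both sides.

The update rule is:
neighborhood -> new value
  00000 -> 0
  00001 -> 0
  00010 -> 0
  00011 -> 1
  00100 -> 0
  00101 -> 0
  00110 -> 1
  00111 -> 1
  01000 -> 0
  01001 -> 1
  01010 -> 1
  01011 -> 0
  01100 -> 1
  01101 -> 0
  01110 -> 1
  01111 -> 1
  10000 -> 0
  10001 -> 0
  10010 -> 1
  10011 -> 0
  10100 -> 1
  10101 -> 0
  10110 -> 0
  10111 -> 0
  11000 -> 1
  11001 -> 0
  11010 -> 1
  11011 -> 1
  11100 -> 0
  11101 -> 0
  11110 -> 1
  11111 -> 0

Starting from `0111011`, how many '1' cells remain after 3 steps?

4

1010101
0101000
1011001
count of 1: 4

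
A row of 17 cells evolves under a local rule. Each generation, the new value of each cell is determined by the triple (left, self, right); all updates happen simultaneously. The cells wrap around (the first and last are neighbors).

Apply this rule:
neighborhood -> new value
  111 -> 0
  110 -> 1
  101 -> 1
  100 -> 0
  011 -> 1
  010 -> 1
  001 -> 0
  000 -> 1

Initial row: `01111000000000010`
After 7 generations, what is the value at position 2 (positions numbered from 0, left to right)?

01001011111111010
01001110000001110
01001010111101010
01001111100111110
01001000100100010
01001010100101010
01001111100111110
position 2 holds 0

0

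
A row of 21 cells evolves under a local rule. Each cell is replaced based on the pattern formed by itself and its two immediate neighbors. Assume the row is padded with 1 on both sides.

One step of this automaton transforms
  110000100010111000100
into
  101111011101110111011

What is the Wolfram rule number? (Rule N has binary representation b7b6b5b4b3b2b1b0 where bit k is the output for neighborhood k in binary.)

187

position 0: 111 → 1  (bit 7 = 1)
position 1: 110 → 0  (bit 6 = 0)
position 11: 101 → 1  (bit 5 = 1)
position 2: 100 → 1  (bit 4 = 1)
position 12: 011 → 1  (bit 3 = 1)
position 6: 010 → 0  (bit 2 = 0)
position 5: 001 → 1  (bit 1 = 1)
position 3: 000 → 1  (bit 0 = 1)
bits b7..b0 = 10111011 = 187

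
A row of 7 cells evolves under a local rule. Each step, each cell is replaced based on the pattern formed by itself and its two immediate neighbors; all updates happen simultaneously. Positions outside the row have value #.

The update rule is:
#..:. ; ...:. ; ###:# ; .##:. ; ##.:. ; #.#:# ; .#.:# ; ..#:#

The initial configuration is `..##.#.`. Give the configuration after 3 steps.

.#..###
##.#.##
#.###.#

#.###.#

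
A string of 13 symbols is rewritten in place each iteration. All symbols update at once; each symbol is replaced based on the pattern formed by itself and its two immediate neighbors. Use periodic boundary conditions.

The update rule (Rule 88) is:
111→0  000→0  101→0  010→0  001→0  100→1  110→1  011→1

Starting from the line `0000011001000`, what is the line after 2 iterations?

0000011100100
0000010110010

0000010110010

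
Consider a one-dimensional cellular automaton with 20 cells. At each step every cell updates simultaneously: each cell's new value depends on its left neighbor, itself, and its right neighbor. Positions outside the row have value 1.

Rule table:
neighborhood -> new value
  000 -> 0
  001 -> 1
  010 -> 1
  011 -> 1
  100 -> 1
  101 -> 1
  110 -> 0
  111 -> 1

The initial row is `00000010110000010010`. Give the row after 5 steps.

10000111101000111111
01001111011101111111
11111110111011111111
11111101110111111111
11111011101111111111

11111011101111111111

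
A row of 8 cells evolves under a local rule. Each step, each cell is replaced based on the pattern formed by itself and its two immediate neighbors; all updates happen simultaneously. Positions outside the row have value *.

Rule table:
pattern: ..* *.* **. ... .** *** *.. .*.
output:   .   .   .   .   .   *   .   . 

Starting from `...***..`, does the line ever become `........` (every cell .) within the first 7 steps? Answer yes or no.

step 1: ....*...
step 2: ........
all cells are . at step 2

yes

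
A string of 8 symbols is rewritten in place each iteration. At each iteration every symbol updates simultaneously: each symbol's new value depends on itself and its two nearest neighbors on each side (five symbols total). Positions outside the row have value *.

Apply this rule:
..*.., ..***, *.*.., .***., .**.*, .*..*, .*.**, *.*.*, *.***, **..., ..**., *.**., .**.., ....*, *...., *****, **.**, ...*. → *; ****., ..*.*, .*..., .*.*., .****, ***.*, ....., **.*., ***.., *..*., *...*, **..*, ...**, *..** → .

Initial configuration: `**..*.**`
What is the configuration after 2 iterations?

iteration 1: .....**.
iteration 2: **.*.***

**.*.***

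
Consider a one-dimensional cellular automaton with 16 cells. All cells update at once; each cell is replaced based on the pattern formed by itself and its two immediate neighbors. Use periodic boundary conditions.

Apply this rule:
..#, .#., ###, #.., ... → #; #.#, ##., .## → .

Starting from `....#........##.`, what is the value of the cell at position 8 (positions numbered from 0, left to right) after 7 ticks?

.

tick 1: #############..#
tick 2: ############.##.
tick 3: .##########.....
tick 4: #.########.#####
tick 5: ...######...####
tick 6: ###.####.###.##.
tick 7: .#...##...#.....
position 8 holds .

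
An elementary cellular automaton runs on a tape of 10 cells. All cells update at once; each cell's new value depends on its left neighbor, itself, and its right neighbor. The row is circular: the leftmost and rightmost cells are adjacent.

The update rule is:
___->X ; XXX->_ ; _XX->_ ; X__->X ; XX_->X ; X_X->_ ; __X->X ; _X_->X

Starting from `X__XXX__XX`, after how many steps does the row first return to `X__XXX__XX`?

5

step 1: XXX__XXX__
step 2: __XXX__XXX
step 3: XX__XXX__X
step 4: _XXX__XXX_
step 5: X__XXX__XX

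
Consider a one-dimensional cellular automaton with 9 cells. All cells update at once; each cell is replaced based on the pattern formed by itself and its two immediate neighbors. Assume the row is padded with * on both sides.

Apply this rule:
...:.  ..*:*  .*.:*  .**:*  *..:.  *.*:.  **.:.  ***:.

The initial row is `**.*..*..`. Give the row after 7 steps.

.*.*.**..

...*.**.*
..**.*..*
.**..*.**
.*..**.*.
.*.**..*.
.*.*..**.
.*.*.**..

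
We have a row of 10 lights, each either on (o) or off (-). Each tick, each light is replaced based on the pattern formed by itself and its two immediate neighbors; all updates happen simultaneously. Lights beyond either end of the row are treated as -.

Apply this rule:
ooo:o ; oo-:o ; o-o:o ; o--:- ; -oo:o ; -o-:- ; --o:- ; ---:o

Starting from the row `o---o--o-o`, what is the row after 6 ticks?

oo-ooooooo

tick 1: --o-----o-
tick 2: o---ooo---
tick 3: --o-ooo-oo
tick 4: o--ooooooo
tick 5: ---ooooooo
tick 6: oo-ooooooo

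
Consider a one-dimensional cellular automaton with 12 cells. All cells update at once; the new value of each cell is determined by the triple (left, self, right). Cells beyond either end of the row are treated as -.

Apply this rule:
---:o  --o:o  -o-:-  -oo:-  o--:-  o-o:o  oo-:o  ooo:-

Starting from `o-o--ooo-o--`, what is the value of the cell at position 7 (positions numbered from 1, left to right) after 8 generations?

-

-o--o--oo--o
o--o--o-o-o-
--o--o-o-o--
oo--o-o-o--o
-o-o-o-o--o-
o-o-o-o--o--
-o-o-o--o--o
o-o-o--o--o-
position 7 holds -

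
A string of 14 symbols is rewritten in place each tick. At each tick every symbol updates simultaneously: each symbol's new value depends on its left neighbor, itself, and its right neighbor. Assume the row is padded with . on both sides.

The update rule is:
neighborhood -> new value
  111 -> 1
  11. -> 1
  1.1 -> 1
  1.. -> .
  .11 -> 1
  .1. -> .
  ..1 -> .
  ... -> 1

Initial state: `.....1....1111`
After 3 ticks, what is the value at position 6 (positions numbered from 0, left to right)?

1

1111...11.1111
1111.1.1111111
11111.11111111
position 6 holds 1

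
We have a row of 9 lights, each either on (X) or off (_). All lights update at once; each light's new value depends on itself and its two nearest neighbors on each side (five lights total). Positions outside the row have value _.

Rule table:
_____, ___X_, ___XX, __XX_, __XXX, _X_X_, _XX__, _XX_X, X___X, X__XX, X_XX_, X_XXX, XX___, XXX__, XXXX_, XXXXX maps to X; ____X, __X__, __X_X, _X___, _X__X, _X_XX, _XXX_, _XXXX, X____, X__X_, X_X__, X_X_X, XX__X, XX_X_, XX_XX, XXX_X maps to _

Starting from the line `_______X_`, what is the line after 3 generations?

XXXXX_X__
X_XX_____
__XXX_XXX

__XXX_XXX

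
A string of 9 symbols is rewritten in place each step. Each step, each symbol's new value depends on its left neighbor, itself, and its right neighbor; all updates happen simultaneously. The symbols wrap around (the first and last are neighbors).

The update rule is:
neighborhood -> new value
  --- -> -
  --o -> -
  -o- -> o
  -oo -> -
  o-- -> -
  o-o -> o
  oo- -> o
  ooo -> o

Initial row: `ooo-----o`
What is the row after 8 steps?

step 1: ooo------
step 2: -oo------
step 3: --o------
step 4: --o------  (fixed point — unchanged through step 8)

--o------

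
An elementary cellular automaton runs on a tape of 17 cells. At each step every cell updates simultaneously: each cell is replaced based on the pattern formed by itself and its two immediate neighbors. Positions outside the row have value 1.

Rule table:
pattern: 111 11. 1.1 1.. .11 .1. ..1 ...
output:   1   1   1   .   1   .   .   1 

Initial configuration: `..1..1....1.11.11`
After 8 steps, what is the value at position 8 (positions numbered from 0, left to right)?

1

step 1: .......11..111111
step 2: .11111.11..111111
step 3: 111111111..111111
step 4: 111111111..111111  (fixed point — unchanged through step 8)
position 8 holds 1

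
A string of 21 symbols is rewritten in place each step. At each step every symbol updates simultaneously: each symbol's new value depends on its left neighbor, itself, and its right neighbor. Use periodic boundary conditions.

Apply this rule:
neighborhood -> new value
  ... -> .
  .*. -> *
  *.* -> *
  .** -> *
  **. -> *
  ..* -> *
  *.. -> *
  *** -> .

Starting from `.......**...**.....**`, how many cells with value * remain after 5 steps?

8

*.....****.****...***
**...**..***..**.**..
***.******.**********
..***....***.........
.**.**..**.**........
count of *: 8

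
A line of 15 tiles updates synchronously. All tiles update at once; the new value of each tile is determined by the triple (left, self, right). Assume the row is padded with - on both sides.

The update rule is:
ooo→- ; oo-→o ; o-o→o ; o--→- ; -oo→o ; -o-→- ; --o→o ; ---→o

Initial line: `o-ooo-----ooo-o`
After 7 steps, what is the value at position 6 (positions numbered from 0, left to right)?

-oo-o-ooooo-oo-
oooo-oo---oooo-
o--oooo-ooo--o-
--oo--ooo-o-o--
oooo-oo-oo-o--o
o--oooooooo--o-
--oo------o-o--
position 6 holds -

-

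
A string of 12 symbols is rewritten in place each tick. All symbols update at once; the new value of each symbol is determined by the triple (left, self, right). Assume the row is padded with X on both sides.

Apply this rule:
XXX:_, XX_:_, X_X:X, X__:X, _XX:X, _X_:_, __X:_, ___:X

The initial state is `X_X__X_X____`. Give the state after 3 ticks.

_X_X_X_X_X_X

tick 1: _X_X__X_XXX_
tick 2: X_X_X__XX__X
tick 3: _X_X_X_X_X_X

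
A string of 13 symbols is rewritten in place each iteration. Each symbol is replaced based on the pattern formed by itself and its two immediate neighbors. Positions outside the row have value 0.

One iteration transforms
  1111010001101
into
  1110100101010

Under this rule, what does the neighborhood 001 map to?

0

At position 8 the neighborhood is 001; the next row has 0 there.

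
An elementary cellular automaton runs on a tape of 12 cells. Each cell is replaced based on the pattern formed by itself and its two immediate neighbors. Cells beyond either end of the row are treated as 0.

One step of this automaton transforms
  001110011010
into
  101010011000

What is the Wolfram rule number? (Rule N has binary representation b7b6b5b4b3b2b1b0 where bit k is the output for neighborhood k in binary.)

position 3: 111 → 0  (bit 7 = 0)
position 4: 110 → 1  (bit 6 = 1)
position 9: 101 → 0  (bit 5 = 0)
position 5: 100 → 0  (bit 4 = 0)
position 2: 011 → 1  (bit 3 = 1)
position 10: 010 → 0  (bit 2 = 0)
position 1: 001 → 0  (bit 1 = 0)
position 0: 000 → 1  (bit 0 = 1)
bits b7..b0 = 01001001 = 73

73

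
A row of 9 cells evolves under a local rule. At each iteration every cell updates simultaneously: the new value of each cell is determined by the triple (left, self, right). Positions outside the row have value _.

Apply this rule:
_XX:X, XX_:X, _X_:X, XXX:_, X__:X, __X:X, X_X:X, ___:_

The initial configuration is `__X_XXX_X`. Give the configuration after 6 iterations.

XXXXXXX_X

_XXXX_XXX
XX__XXX_X
XXXXX_XXX
X___XXX_X
XX_XX_XXX
XXXXXXX_X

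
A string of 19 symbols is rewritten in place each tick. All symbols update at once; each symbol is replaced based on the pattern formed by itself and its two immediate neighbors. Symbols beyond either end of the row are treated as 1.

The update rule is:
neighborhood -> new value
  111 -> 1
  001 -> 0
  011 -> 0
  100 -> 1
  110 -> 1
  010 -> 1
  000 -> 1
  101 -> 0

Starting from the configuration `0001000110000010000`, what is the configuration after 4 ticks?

1111001110011110010

1101110011111011110
1100111001111001110
1110011100111100110
1111001110011110010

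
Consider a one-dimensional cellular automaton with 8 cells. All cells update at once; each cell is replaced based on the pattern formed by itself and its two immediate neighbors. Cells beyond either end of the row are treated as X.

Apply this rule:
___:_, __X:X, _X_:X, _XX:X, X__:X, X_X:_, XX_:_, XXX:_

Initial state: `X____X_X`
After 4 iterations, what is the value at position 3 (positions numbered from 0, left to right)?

_

iteration 1: _X__XX_X
iteration 2: _XXXX__X
iteration 3: _X___XXX
iteration 4: _XX_XX__
position 3 holds _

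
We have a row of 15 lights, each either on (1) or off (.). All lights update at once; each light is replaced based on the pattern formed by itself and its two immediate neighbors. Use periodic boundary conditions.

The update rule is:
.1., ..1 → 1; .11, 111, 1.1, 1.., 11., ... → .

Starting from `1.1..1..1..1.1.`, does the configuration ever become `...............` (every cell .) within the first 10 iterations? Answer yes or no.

1.1.11.11.11.1.
1.1..........1.
1.1.........11.
1.1........1...
1.1.......11..1
..1......1...1.
.11.....11..11.
1......1...1...
1.....11..11..1
.....1...1...1.
iteration 10 is .....1...1...1., still not uniform .

no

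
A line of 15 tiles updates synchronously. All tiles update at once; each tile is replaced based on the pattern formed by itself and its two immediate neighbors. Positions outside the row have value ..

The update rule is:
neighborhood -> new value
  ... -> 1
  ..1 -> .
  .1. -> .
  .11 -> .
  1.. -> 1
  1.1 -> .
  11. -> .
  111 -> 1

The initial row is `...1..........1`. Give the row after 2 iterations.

..1..1111111.11

11..111111111..
..1..1111111.11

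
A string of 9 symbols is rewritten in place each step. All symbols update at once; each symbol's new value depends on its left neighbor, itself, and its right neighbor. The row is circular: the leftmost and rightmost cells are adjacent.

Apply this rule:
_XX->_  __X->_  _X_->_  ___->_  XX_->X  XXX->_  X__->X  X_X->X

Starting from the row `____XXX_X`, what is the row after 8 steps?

____XX_X_

X_____XX_
_X_____XX
X_X_____X
XX_X_____
_XX_X____
__XX_X___
___XX_X__
____XX_X_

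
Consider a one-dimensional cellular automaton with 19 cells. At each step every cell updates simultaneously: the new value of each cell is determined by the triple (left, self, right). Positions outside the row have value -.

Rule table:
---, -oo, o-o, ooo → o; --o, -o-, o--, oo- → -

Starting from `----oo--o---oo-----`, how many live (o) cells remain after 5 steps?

ooo-o-----o-o--oooo
oo-o--ooo--o---ooo-
o-o---oo-----o-oo--
-o--o-o--ooo--oo--o
-----o---oo---o----
count of o: 4

4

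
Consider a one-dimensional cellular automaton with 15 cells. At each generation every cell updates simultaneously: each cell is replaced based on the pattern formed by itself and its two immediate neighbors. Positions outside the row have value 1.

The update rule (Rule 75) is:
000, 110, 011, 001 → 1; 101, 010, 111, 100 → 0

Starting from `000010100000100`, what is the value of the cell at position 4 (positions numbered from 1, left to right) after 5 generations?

0

011100001111001
010101111001011
000001001010010
011110010000100
010010100111001
position 4 holds 0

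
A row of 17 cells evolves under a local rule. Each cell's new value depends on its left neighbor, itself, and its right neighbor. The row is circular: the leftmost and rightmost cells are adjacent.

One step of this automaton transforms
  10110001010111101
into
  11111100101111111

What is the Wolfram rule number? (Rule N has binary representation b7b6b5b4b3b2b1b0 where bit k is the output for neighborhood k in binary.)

249

position 12: 111 → 1  (bit 7 = 1)
position 0: 110 → 1  (bit 6 = 1)
position 1: 101 → 1  (bit 5 = 1)
position 4: 100 → 1  (bit 4 = 1)
position 2: 011 → 1  (bit 3 = 1)
position 7: 010 → 0  (bit 2 = 0)
position 6: 001 → 0  (bit 1 = 0)
position 5: 000 → 1  (bit 0 = 1)
bits b7..b0 = 11111001 = 249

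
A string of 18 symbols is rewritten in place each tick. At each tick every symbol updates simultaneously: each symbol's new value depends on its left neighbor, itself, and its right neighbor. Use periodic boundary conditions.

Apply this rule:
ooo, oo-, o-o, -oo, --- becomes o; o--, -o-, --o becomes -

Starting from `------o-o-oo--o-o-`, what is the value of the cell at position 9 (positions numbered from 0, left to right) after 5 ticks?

o

ooooo--o-ooo---o--
ooooo---oooo-o----
ooooo-o-ooooo--oo-
oooooo-oooooo--ooo
ooooooooooooo--ooo
position 9 holds o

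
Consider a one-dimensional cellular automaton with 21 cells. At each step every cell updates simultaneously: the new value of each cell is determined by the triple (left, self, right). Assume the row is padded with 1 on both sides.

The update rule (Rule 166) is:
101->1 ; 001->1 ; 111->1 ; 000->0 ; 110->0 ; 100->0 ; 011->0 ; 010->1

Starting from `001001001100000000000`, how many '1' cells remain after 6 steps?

step 1: 011011010000000000001
step 2: 100100110000000000010
step 3: 001101000000000000111
step 4: 010011000000000001011
step 5: 110100000000000011101
step 6: 101100000000000101010
count of 1: 6

6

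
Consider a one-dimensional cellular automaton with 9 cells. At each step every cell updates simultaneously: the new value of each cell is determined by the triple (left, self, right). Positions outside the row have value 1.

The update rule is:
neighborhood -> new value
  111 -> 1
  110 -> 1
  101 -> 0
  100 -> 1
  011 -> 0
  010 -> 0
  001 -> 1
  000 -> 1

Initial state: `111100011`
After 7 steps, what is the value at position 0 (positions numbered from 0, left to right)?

1

step 1: 111111101
step 2: 111111100
step 3: 111111111
step 4: 111111111  (fixed point — unchanged through step 7)
position 0 holds 1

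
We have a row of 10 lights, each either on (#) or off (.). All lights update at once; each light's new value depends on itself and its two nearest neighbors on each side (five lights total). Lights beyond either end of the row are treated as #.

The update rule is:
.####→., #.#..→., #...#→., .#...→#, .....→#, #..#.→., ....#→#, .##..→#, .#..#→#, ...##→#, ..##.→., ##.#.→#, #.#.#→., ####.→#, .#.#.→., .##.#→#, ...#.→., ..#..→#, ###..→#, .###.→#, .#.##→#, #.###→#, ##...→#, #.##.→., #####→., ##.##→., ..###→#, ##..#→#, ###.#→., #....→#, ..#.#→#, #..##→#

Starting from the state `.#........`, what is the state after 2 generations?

#.########
..#.......

..#.......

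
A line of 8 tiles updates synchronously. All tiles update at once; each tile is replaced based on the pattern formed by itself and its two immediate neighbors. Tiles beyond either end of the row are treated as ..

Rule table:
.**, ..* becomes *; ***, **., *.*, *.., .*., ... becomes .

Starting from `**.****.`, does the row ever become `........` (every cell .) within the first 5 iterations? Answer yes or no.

yes

*..*....
..*.....
.*......
*.......
........
all cells are . at iteration 5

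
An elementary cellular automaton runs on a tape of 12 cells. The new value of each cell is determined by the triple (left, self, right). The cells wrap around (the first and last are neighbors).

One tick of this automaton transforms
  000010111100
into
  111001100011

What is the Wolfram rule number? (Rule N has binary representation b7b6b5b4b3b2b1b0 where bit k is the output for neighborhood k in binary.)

position 7: 111 → 0  (bit 7 = 0)
position 9: 110 → 0  (bit 6 = 0)
position 5: 101 → 1  (bit 5 = 1)
position 10: 100 → 1  (bit 4 = 1)
position 6: 011 → 1  (bit 3 = 1)
position 4: 010 → 0  (bit 2 = 0)
position 3: 001 → 0  (bit 1 = 0)
position 0: 000 → 1  (bit 0 = 1)
bits b7..b0 = 00111001 = 57

57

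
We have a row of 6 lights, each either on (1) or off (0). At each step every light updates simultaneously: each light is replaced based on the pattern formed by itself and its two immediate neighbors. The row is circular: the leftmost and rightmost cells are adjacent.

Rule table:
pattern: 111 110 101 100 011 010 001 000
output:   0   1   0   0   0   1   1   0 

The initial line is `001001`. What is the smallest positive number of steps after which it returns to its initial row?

2

step 1: 011011
step 2: 001001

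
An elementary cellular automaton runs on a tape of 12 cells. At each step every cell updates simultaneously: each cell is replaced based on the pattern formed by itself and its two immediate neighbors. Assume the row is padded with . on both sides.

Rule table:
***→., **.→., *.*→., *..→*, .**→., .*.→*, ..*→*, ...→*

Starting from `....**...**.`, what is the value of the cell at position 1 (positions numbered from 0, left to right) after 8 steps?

.

****..***..*
....**...***
****..***...
....**...***  (repeats step 2; period 2)
step 8: ....**...***
position 1 holds .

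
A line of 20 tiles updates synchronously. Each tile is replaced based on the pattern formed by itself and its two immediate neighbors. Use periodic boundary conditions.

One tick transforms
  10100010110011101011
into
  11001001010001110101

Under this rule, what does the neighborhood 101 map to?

1

At position 1 the neighborhood is 101; the next row has 1 there.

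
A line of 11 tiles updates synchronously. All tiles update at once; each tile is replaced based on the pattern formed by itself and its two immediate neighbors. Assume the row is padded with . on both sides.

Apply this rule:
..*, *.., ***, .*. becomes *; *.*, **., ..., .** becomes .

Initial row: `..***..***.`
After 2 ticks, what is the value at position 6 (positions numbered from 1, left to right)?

.*.*.**.*.*
**.*....*.*
position 6 holds .

.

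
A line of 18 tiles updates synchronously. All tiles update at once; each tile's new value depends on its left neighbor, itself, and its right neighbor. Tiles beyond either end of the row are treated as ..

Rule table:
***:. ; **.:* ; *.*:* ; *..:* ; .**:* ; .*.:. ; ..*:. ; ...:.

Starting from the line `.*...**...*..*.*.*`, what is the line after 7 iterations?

..*..***...*..*.*.
...*.*.**...*..*.*
....*.****...*..*.
.....**..**...*..*
.....***.***...*..
.....*.***.**...*.
......**.*****...*

......**.*****...*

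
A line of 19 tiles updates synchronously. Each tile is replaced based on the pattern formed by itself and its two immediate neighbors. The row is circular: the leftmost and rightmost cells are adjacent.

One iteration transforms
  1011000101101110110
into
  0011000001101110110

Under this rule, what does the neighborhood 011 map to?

At position 2 the neighborhood is 011; the next row has 1 there.

1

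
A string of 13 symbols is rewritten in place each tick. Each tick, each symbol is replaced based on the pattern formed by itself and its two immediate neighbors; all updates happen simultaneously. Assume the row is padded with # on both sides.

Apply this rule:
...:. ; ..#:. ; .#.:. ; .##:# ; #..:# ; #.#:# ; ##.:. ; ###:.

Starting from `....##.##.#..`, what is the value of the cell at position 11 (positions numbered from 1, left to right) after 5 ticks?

#...#.##.#.#.
.#...##.#.#.#
#.#..#.#.#.##
.#.#..#.#.##.
#.#.#..#.##.#
position 11 holds #

#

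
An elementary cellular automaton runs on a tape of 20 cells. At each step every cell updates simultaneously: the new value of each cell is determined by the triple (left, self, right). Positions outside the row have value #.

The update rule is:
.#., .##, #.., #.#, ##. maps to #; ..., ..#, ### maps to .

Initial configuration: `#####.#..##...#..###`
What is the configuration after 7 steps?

....####.###..##.#..
#...#..###.##.#####.
##..##.#.######...##
.##.######....##..#.
#####....##...###.##
....##...###..#.###.
#...###..#.##.###.##

#...###..#.##.###.##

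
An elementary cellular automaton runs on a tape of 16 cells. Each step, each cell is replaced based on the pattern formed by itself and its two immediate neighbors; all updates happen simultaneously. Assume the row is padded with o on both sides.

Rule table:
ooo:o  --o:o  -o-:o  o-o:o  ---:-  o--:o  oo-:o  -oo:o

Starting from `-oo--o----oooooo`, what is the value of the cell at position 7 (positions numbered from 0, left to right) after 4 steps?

ooooooo--ooooooo
oooooooooooooooo
oooooooooooooooo  (fixed point — unchanged through step 4)
position 7 holds o

o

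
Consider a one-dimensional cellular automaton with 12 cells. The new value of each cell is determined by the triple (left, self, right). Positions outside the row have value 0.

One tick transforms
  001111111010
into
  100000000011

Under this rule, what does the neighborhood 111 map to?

0

At position 3 the neighborhood is 111; the next row has 0 there.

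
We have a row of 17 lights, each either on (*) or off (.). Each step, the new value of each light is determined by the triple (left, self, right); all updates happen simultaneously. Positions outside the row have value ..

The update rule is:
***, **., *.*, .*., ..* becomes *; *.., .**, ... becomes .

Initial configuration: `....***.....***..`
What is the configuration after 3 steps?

.*.****..*.****..

...*.**....*.**..
..***.*...***.*..
.*.****..*.****..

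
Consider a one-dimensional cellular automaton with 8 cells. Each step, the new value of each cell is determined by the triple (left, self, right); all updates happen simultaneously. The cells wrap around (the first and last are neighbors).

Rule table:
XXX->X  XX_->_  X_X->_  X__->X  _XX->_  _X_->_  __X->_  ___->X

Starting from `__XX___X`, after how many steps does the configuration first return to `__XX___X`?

X___XX__
_XX___X_
___XX__X
XX___X__
__XX__X_
X___X__X
_XX__X__
___X__XX
XX__X___
__X__XX_
X__X___X
_X__XX__
__X___XX
X__XX___
_X___XX_
__XX___X

16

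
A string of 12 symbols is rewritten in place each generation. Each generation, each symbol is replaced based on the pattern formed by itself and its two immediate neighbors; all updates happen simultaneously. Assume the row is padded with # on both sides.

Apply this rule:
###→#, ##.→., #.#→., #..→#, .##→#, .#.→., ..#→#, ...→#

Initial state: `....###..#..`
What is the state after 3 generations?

generation 1: ######.##.##
generation 2: #####..#..##
generation 3: ####.##.####

####.##.####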